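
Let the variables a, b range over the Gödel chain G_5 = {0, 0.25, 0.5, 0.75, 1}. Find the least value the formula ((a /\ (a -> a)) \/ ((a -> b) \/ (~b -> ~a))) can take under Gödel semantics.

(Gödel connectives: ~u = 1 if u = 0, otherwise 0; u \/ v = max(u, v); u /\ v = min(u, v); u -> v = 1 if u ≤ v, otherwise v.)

0.25

The minimum is attained at a = 0.25, b = 0:
  (a -> a): 0.25 ≤ 0.25, so result = 1
  (a /\ (a -> a)) = min(0.25, 1) = 0.25
  (a -> b): 0.25 > 0, so result = 0
  ~b: Gödel ¬ of 0 = 1 (operand is 0)
  ~a: Gödel ¬ of 0.25 = 0 (operand ≠ 0)
  (~b -> ~a): 1 > 0, so result = 0
  ((a -> b) \/ (~b -> ~a)) = max(0, 0) = 0
  ((a /\ (a -> a)) \/ ((a -> b) \/ (~b -> ~a))) = max(0.25, 0) = 0.25
Checking all 25 assignments confirms none give a value below 0.25.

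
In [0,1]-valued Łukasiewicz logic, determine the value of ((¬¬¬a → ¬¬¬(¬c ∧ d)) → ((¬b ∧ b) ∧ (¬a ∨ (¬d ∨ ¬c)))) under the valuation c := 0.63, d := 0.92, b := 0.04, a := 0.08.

0.33

¬a: Łukasiewicz ¬ gives 1 − 0.08 = 0.92
¬¬a: Łukasiewicz ¬ gives 1 − 0.92 = 0.08
¬¬¬a: Łukasiewicz ¬ gives 1 − 0.08 = 0.92
¬c: Łukasiewicz ¬ gives 1 − 0.63 = 0.37
(¬c ∧ d) = min(0.37, 0.92) = 0.37
¬(¬c ∧ d): Łukasiewicz ¬ gives 1 − 0.37 = 0.63
¬¬(¬c ∧ d): Łukasiewicz ¬ gives 1 − 0.63 = 0.37
¬¬¬(¬c ∧ d): Łukasiewicz ¬ gives 1 − 0.37 = 0.63
(¬¬¬a → ¬¬¬(¬c ∧ d)): min(1, 1 − 0.92 + 0.63) = 0.71
¬b: Łukasiewicz ¬ gives 1 − 0.04 = 0.96
(¬b ∧ b) = min(0.96, 0.04) = 0.04
¬a: Łukasiewicz ¬ gives 1 − 0.08 = 0.92
¬d: Łukasiewicz ¬ gives 1 − 0.92 = 0.08
¬c: Łukasiewicz ¬ gives 1 − 0.63 = 0.37
(¬d ∨ ¬c) = max(0.08, 0.37) = 0.37
(¬a ∨ (¬d ∨ ¬c)) = max(0.92, 0.37) = 0.92
((¬b ∧ b) ∧ (¬a ∨ (¬d ∨ ¬c))) = min(0.04, 0.92) = 0.04
((¬¬¬a → ¬¬¬(¬c ∧ d)) → ((¬b ∧ b) ∧ (¬a ∨ (¬d ∨ ¬c)))): min(1, 1 − 0.71 + 0.04) = 0.33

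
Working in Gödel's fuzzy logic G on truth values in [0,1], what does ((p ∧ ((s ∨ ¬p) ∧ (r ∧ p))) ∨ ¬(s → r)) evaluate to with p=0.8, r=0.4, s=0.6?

¬p: Gödel ¬ of 0.8 = 0 (operand ≠ 0)
(s ∨ ¬p) = max(0.6, 0) = 0.6
(r ∧ p) = min(0.4, 0.8) = 0.4
((s ∨ ¬p) ∧ (r ∧ p)) = min(0.6, 0.4) = 0.4
(p ∧ ((s ∨ ¬p) ∧ (r ∧ p))) = min(0.8, 0.4) = 0.4
(s → r): 0.6 > 0.4, so result = 0.4
¬(s → r): Gödel ¬ of 0.4 = 0 (operand ≠ 0)
((p ∧ ((s ∨ ¬p) ∧ (r ∧ p))) ∨ ¬(s → r)) = max(0.4, 0) = 0.4

0.40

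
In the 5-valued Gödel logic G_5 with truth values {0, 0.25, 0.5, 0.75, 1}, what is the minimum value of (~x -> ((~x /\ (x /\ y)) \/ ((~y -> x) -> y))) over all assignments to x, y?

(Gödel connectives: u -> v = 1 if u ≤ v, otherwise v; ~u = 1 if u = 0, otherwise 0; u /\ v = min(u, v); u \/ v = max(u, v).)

The minimum is attained at x = 0, y = 0.25:
  ~x: Gödel ¬ of 0 = 1 (operand is 0)
  ~x: Gödel ¬ of 0 = 1 (operand is 0)
  (x /\ y) = min(0, 0.25) = 0
  (~x /\ (x /\ y)) = min(1, 0) = 0
  ~y: Gödel ¬ of 0.25 = 0 (operand ≠ 0)
  (~y -> x): 0 ≤ 0, so result = 1
  ((~y -> x) -> y): 1 > 0.25, so result = 0.25
  ((~x /\ (x /\ y)) \/ ((~y -> x) -> y)) = max(0, 0.25) = 0.25
  (~x -> ((~x /\ (x /\ y)) \/ ((~y -> x) -> y))): 1 > 0.25, so result = 0.25
Checking all 25 assignments confirms none give a value below 0.25.

0.25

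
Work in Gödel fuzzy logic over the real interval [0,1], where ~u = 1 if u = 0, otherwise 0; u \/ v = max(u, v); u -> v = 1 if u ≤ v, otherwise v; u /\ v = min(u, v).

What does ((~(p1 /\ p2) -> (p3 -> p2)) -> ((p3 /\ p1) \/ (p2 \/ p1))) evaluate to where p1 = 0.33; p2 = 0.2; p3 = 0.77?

(p1 /\ p2) = min(0.33, 0.2) = 0.2
~(p1 /\ p2): Gödel ¬ of 0.2 = 0 (operand ≠ 0)
(p3 -> p2): 0.77 > 0.2, so result = 0.2
(~(p1 /\ p2) -> (p3 -> p2)): 0 ≤ 0.2, so result = 1
(p3 /\ p1) = min(0.77, 0.33) = 0.33
(p2 \/ p1) = max(0.2, 0.33) = 0.33
((p3 /\ p1) \/ (p2 \/ p1)) = max(0.33, 0.33) = 0.33
((~(p1 /\ p2) -> (p3 -> p2)) -> ((p3 /\ p1) \/ (p2 \/ p1))): 1 > 0.33, so result = 0.33

0.33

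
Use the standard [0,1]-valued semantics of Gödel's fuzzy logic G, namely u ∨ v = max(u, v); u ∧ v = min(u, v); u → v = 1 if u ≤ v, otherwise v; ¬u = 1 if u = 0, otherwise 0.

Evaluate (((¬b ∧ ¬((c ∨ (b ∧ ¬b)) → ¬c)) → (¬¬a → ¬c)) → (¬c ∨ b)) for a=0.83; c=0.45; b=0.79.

0.79

¬b: Gödel ¬ of 0.79 = 0 (operand ≠ 0)
¬b: Gödel ¬ of 0.79 = 0 (operand ≠ 0)
(b ∧ ¬b) = min(0.79, 0) = 0
(c ∨ (b ∧ ¬b)) = max(0.45, 0) = 0.45
¬c: Gödel ¬ of 0.45 = 0 (operand ≠ 0)
((c ∨ (b ∧ ¬b)) → ¬c): 0.45 > 0, so result = 0
¬((c ∨ (b ∧ ¬b)) → ¬c): Gödel ¬ of 0 = 1 (operand is 0)
(¬b ∧ ¬((c ∨ (b ∧ ¬b)) → ¬c)) = min(0, 1) = 0
¬a: Gödel ¬ of 0.83 = 0 (operand ≠ 0)
¬¬a: Gödel ¬ of 0 = 1 (operand is 0)
¬c: Gödel ¬ of 0.45 = 0 (operand ≠ 0)
(¬¬a → ¬c): 1 > 0, so result = 0
((¬b ∧ ¬((c ∨ (b ∧ ¬b)) → ¬c)) → (¬¬a → ¬c)): 0 ≤ 0, so result = 1
¬c: Gödel ¬ of 0.45 = 0 (operand ≠ 0)
(¬c ∨ b) = max(0, 0.79) = 0.79
(((¬b ∧ ¬((c ∨ (b ∧ ¬b)) → ¬c)) → (¬¬a → ¬c)) → (¬c ∨ b)): 1 > 0.79, so result = 0.79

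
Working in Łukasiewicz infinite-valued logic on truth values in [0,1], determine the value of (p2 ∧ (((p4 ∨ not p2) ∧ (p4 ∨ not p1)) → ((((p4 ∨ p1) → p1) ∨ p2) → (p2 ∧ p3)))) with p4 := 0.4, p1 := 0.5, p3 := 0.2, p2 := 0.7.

not p2: Łukasiewicz ¬ gives 1 − 0.7 = 0.3
(p4 ∨ not p2) = max(0.4, 0.3) = 0.4
not p1: Łukasiewicz ¬ gives 1 − 0.5 = 0.5
(p4 ∨ not p1) = max(0.4, 0.5) = 0.5
((p4 ∨ not p2) ∧ (p4 ∨ not p1)) = min(0.4, 0.5) = 0.4
(p4 ∨ p1) = max(0.4, 0.5) = 0.5
((p4 ∨ p1) → p1): min(1, 1 − 0.5 + 0.5) = 1
(((p4 ∨ p1) → p1) ∨ p2) = max(1, 0.7) = 1
(p2 ∧ p3) = min(0.7, 0.2) = 0.2
((((p4 ∨ p1) → p1) ∨ p2) → (p2 ∧ p3)): min(1, 1 − 1 + 0.2) = 0.2
(((p4 ∨ not p2) ∧ (p4 ∨ not p1)) → ((((p4 ∨ p1) → p1) ∨ p2) → (p2 ∧ p3))): min(1, 1 − 0.4 + 0.2) = 0.8
(p2 ∧ (((p4 ∨ not p2) ∧ (p4 ∨ not p1)) → ((((p4 ∨ p1) → p1) ∨ p2) → (p2 ∧ p3)))) = min(0.7, 0.8) = 0.7

0.70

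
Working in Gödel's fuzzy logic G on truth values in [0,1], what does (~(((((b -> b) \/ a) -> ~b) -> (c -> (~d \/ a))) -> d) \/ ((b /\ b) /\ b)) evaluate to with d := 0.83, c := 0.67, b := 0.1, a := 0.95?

0.10

(b -> b): 0.1 ≤ 0.1, so result = 1
((b -> b) \/ a) = max(1, 0.95) = 1
~b: Gödel ¬ of 0.1 = 0 (operand ≠ 0)
(((b -> b) \/ a) -> ~b): 1 > 0, so result = 0
~d: Gödel ¬ of 0.83 = 0 (operand ≠ 0)
(~d \/ a) = max(0, 0.95) = 0.95
(c -> (~d \/ a)): 0.67 ≤ 0.95, so result = 1
((((b -> b) \/ a) -> ~b) -> (c -> (~d \/ a))): 0 ≤ 1, so result = 1
(((((b -> b) \/ a) -> ~b) -> (c -> (~d \/ a))) -> d): 1 > 0.83, so result = 0.83
~(((((b -> b) \/ a) -> ~b) -> (c -> (~d \/ a))) -> d): Gödel ¬ of 0.83 = 0 (operand ≠ 0)
(b /\ b) = min(0.1, 0.1) = 0.1
((b /\ b) /\ b) = min(0.1, 0.1) = 0.1
(~(((((b -> b) \/ a) -> ~b) -> (c -> (~d \/ a))) -> d) \/ ((b /\ b) /\ b)) = max(0, 0.1) = 0.1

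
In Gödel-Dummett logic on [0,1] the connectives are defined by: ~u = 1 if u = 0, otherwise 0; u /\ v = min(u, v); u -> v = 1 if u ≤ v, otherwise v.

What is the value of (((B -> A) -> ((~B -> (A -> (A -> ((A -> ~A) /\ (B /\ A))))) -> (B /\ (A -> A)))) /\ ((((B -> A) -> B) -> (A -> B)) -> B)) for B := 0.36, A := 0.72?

0.36

(B -> A): 0.36 ≤ 0.72, so result = 1
~B: Gödel ¬ of 0.36 = 0 (operand ≠ 0)
~A: Gödel ¬ of 0.72 = 0 (operand ≠ 0)
(A -> ~A): 0.72 > 0, so result = 0
(B /\ A) = min(0.36, 0.72) = 0.36
((A -> ~A) /\ (B /\ A)) = min(0, 0.36) = 0
(A -> ((A -> ~A) /\ (B /\ A))): 0.72 > 0, so result = 0
(A -> (A -> ((A -> ~A) /\ (B /\ A)))): 0.72 > 0, so result = 0
(~B -> (A -> (A -> ((A -> ~A) /\ (B /\ A))))): 0 ≤ 0, so result = 1
(A -> A): 0.72 ≤ 0.72, so result = 1
(B /\ (A -> A)) = min(0.36, 1) = 0.36
((~B -> (A -> (A -> ((A -> ~A) /\ (B /\ A))))) -> (B /\ (A -> A))): 1 > 0.36, so result = 0.36
((B -> A) -> ((~B -> (A -> (A -> ((A -> ~A) /\ (B /\ A))))) -> (B /\ (A -> A)))): 1 > 0.36, so result = 0.36
(B -> A): 0.36 ≤ 0.72, so result = 1
((B -> A) -> B): 1 > 0.36, so result = 0.36
(A -> B): 0.72 > 0.36, so result = 0.36
(((B -> A) -> B) -> (A -> B)): 0.36 ≤ 0.36, so result = 1
((((B -> A) -> B) -> (A -> B)) -> B): 1 > 0.36, so result = 0.36
(((B -> A) -> ((~B -> (A -> (A -> ((A -> ~A) /\ (B /\ A))))) -> (B /\ (A -> A)))) /\ ((((B -> A) -> B) -> (A -> B)) -> B)) = min(0.36, 0.36) = 0.36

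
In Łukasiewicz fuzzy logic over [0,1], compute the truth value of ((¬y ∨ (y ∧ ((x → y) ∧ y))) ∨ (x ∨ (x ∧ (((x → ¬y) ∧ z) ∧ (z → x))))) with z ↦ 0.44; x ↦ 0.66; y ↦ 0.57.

0.66

¬y: Łukasiewicz ¬ gives 1 − 0.57 = 0.43
(x → y): min(1, 1 − 0.66 + 0.57) = 0.91
((x → y) ∧ y) = min(0.91, 0.57) = 0.57
(y ∧ ((x → y) ∧ y)) = min(0.57, 0.57) = 0.57
(¬y ∨ (y ∧ ((x → y) ∧ y))) = max(0.43, 0.57) = 0.57
¬y: Łukasiewicz ¬ gives 1 − 0.57 = 0.43
(x → ¬y): min(1, 1 − 0.66 + 0.43) = 0.77
((x → ¬y) ∧ z) = min(0.77, 0.44) = 0.44
(z → x): min(1, 1 − 0.44 + 0.66) = 1
(((x → ¬y) ∧ z) ∧ (z → x)) = min(0.44, 1) = 0.44
(x ∧ (((x → ¬y) ∧ z) ∧ (z → x))) = min(0.66, 0.44) = 0.44
(x ∨ (x ∧ (((x → ¬y) ∧ z) ∧ (z → x)))) = max(0.66, 0.44) = 0.66
((¬y ∨ (y ∧ ((x → y) ∧ y))) ∨ (x ∨ (x ∧ (((x → ¬y) ∧ z) ∧ (z → x))))) = max(0.57, 0.66) = 0.66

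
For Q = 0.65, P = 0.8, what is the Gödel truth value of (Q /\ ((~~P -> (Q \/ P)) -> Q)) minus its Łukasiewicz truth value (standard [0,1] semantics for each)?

0.00

Gödel evaluation:
  ~P: Gödel ¬ of 0.8 = 0 (operand ≠ 0)
  ~~P: Gödel ¬ of 0 = 1 (operand is 0)
  (Q \/ P) = max(0.65, 0.8) = 0.8
  (~~P -> (Q \/ P)): 1 > 0.8, so result = 0.8
  ((~~P -> (Q \/ P)) -> Q): 0.8 > 0.65, so result = 0.65
  (Q /\ ((~~P -> (Q \/ P)) -> Q)) = min(0.65, 0.65) = 0.65
  Gödel value = 0.65
Łukasiewicz evaluation:
  ~P: Łukasiewicz ¬ gives 1 − 0.8 = 0.2
  ~~P: Łukasiewicz ¬ gives 1 − 0.2 = 0.8
  (Q \/ P) = max(0.65, 0.8) = 0.8
  (~~P -> (Q \/ P)): min(1, 1 − 0.8 + 0.8) = 1
  ((~~P -> (Q \/ P)) -> Q): min(1, 1 − 1 + 0.65) = 0.65
  (Q /\ ((~~P -> (Q \/ P)) -> Q)) = min(0.65, 0.65) = 0.65
  Łukasiewicz value = 0.65
Difference: 0.65 − 0.65 = 0.00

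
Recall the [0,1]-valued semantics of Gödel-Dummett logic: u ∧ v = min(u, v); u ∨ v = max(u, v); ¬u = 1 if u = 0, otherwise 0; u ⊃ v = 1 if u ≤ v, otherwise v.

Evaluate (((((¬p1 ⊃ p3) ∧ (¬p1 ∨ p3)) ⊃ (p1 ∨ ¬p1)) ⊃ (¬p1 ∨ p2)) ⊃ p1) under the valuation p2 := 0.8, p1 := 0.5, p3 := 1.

0.50

¬p1: Gödel ¬ of 0.5 = 0 (operand ≠ 0)
(¬p1 ⊃ p3): 0 ≤ 1, so result = 1
¬p1: Gödel ¬ of 0.5 = 0 (operand ≠ 0)
(¬p1 ∨ p3) = max(0, 1) = 1
((¬p1 ⊃ p3) ∧ (¬p1 ∨ p3)) = min(1, 1) = 1
¬p1: Gödel ¬ of 0.5 = 0 (operand ≠ 0)
(p1 ∨ ¬p1) = max(0.5, 0) = 0.5
(((¬p1 ⊃ p3) ∧ (¬p1 ∨ p3)) ⊃ (p1 ∨ ¬p1)): 1 > 0.5, so result = 0.5
¬p1: Gödel ¬ of 0.5 = 0 (operand ≠ 0)
(¬p1 ∨ p2) = max(0, 0.8) = 0.8
((((¬p1 ⊃ p3) ∧ (¬p1 ∨ p3)) ⊃ (p1 ∨ ¬p1)) ⊃ (¬p1 ∨ p2)): 0.5 ≤ 0.8, so result = 1
(((((¬p1 ⊃ p3) ∧ (¬p1 ∨ p3)) ⊃ (p1 ∨ ¬p1)) ⊃ (¬p1 ∨ p2)) ⊃ p1): 1 > 0.5, so result = 0.5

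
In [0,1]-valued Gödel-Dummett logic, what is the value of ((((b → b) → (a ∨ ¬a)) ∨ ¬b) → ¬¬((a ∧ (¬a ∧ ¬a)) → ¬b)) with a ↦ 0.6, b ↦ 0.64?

1.00

(b → b): 0.64 ≤ 0.64, so result = 1
¬a: Gödel ¬ of 0.6 = 0 (operand ≠ 0)
(a ∨ ¬a) = max(0.6, 0) = 0.6
((b → b) → (a ∨ ¬a)): 1 > 0.6, so result = 0.6
¬b: Gödel ¬ of 0.64 = 0 (operand ≠ 0)
(((b → b) → (a ∨ ¬a)) ∨ ¬b) = max(0.6, 0) = 0.6
¬a: Gödel ¬ of 0.6 = 0 (operand ≠ 0)
¬a: Gödel ¬ of 0.6 = 0 (operand ≠ 0)
(¬a ∧ ¬a) = min(0, 0) = 0
(a ∧ (¬a ∧ ¬a)) = min(0.6, 0) = 0
¬b: Gödel ¬ of 0.64 = 0 (operand ≠ 0)
((a ∧ (¬a ∧ ¬a)) → ¬b): 0 ≤ 0, so result = 1
¬((a ∧ (¬a ∧ ¬a)) → ¬b): Gödel ¬ of 1 = 0 (operand ≠ 0)
¬¬((a ∧ (¬a ∧ ¬a)) → ¬b): Gödel ¬ of 0 = 1 (operand is 0)
((((b → b) → (a ∨ ¬a)) ∨ ¬b) → ¬¬((a ∧ (¬a ∧ ¬a)) → ¬b)): 0.6 ≤ 1, so result = 1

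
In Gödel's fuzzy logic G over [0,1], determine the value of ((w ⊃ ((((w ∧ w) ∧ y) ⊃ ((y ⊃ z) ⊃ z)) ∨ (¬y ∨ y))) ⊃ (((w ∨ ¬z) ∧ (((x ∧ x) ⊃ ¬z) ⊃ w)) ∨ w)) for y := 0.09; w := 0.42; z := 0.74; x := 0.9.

(w ∧ w) = min(0.42, 0.42) = 0.42
((w ∧ w) ∧ y) = min(0.42, 0.09) = 0.09
(y ⊃ z): 0.09 ≤ 0.74, so result = 1
((y ⊃ z) ⊃ z): 1 > 0.74, so result = 0.74
(((w ∧ w) ∧ y) ⊃ ((y ⊃ z) ⊃ z)): 0.09 ≤ 0.74, so result = 1
¬y: Gödel ¬ of 0.09 = 0 (operand ≠ 0)
(¬y ∨ y) = max(0, 0.09) = 0.09
((((w ∧ w) ∧ y) ⊃ ((y ⊃ z) ⊃ z)) ∨ (¬y ∨ y)) = max(1, 0.09) = 1
(w ⊃ ((((w ∧ w) ∧ y) ⊃ ((y ⊃ z) ⊃ z)) ∨ (¬y ∨ y))): 0.42 ≤ 1, so result = 1
¬z: Gödel ¬ of 0.74 = 0 (operand ≠ 0)
(w ∨ ¬z) = max(0.42, 0) = 0.42
(x ∧ x) = min(0.9, 0.9) = 0.9
¬z: Gödel ¬ of 0.74 = 0 (operand ≠ 0)
((x ∧ x) ⊃ ¬z): 0.9 > 0, so result = 0
(((x ∧ x) ⊃ ¬z) ⊃ w): 0 ≤ 0.42, so result = 1
((w ∨ ¬z) ∧ (((x ∧ x) ⊃ ¬z) ⊃ w)) = min(0.42, 1) = 0.42
(((w ∨ ¬z) ∧ (((x ∧ x) ⊃ ¬z) ⊃ w)) ∨ w) = max(0.42, 0.42) = 0.42
((w ⊃ ((((w ∧ w) ∧ y) ⊃ ((y ⊃ z) ⊃ z)) ∨ (¬y ∨ y))) ⊃ (((w ∨ ¬z) ∧ (((x ∧ x) ⊃ ¬z) ⊃ w)) ∨ w)): 1 > 0.42, so result = 0.42

0.42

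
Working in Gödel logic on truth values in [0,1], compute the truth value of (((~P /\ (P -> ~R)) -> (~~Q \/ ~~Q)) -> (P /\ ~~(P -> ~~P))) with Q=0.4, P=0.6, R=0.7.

~P: Gödel ¬ of 0.6 = 0 (operand ≠ 0)
~R: Gödel ¬ of 0.7 = 0 (operand ≠ 0)
(P -> ~R): 0.6 > 0, so result = 0
(~P /\ (P -> ~R)) = min(0, 0) = 0
~Q: Gödel ¬ of 0.4 = 0 (operand ≠ 0)
~~Q: Gödel ¬ of 0 = 1 (operand is 0)
~Q: Gödel ¬ of 0.4 = 0 (operand ≠ 0)
~~Q: Gödel ¬ of 0 = 1 (operand is 0)
(~~Q \/ ~~Q) = max(1, 1) = 1
((~P /\ (P -> ~R)) -> (~~Q \/ ~~Q)): 0 ≤ 1, so result = 1
~P: Gödel ¬ of 0.6 = 0 (operand ≠ 0)
~~P: Gödel ¬ of 0 = 1 (operand is 0)
(P -> ~~P): 0.6 ≤ 1, so result = 1
~(P -> ~~P): Gödel ¬ of 1 = 0 (operand ≠ 0)
~~(P -> ~~P): Gödel ¬ of 0 = 1 (operand is 0)
(P /\ ~~(P -> ~~P)) = min(0.6, 1) = 0.6
(((~P /\ (P -> ~R)) -> (~~Q \/ ~~Q)) -> (P /\ ~~(P -> ~~P))): 1 > 0.6, so result = 0.6

0.60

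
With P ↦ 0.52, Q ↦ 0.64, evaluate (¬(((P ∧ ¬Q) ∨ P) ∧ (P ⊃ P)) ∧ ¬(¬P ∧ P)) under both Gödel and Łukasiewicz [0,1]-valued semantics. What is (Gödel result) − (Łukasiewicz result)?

Gödel evaluation:
  ¬Q: Gödel ¬ of 0.64 = 0 (operand ≠ 0)
  (P ∧ ¬Q) = min(0.52, 0) = 0
  ((P ∧ ¬Q) ∨ P) = max(0, 0.52) = 0.52
  (P ⊃ P): 0.52 ≤ 0.52, so result = 1
  (((P ∧ ¬Q) ∨ P) ∧ (P ⊃ P)) = min(0.52, 1) = 0.52
  ¬(((P ∧ ¬Q) ∨ P) ∧ (P ⊃ P)): Gödel ¬ of 0.52 = 0 (operand ≠ 0)
  ¬P: Gödel ¬ of 0.52 = 0 (operand ≠ 0)
  (¬P ∧ P) = min(0, 0.52) = 0
  ¬(¬P ∧ P): Gödel ¬ of 0 = 1 (operand is 0)
  (¬(((P ∧ ¬Q) ∨ P) ∧ (P ⊃ P)) ∧ ¬(¬P ∧ P)) = min(0, 1) = 0
  Gödel value = 0
Łukasiewicz evaluation:
  ¬Q: Łukasiewicz ¬ gives 1 − 0.64 = 0.36
  (P ∧ ¬Q) = min(0.52, 0.36) = 0.36
  ((P ∧ ¬Q) ∨ P) = max(0.36, 0.52) = 0.52
  (P ⊃ P): min(1, 1 − 0.52 + 0.52) = 1
  (((P ∧ ¬Q) ∨ P) ∧ (P ⊃ P)) = min(0.52, 1) = 0.52
  ¬(((P ∧ ¬Q) ∨ P) ∧ (P ⊃ P)): Łukasiewicz ¬ gives 1 − 0.52 = 0.48
  ¬P: Łukasiewicz ¬ gives 1 − 0.52 = 0.48
  (¬P ∧ P) = min(0.48, 0.52) = 0.48
  ¬(¬P ∧ P): Łukasiewicz ¬ gives 1 − 0.48 = 0.52
  (¬(((P ∧ ¬Q) ∨ P) ∧ (P ⊃ P)) ∧ ¬(¬P ∧ P)) = min(0.48, 0.52) = 0.48
  Łukasiewicz value = 0.48
Difference: 0 − 0.48 = -0.48

-0.48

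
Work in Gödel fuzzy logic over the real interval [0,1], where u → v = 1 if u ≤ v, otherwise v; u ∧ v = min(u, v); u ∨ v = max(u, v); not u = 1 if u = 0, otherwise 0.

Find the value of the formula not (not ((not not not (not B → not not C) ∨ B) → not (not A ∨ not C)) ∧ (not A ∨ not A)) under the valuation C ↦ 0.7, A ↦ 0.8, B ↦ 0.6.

not B: Gödel ¬ of 0.6 = 0 (operand ≠ 0)
not C: Gödel ¬ of 0.7 = 0 (operand ≠ 0)
not not C: Gödel ¬ of 0 = 1 (operand is 0)
(not B → not not C): 0 ≤ 1, so result = 1
not (not B → not not C): Gödel ¬ of 1 = 0 (operand ≠ 0)
not not (not B → not not C): Gödel ¬ of 0 = 1 (operand is 0)
not not not (not B → not not C): Gödel ¬ of 1 = 0 (operand ≠ 0)
(not not not (not B → not not C) ∨ B) = max(0, 0.6) = 0.6
not A: Gödel ¬ of 0.8 = 0 (operand ≠ 0)
not C: Gödel ¬ of 0.7 = 0 (operand ≠ 0)
(not A ∨ not C) = max(0, 0) = 0
not (not A ∨ not C): Gödel ¬ of 0 = 1 (operand is 0)
((not not not (not B → not not C) ∨ B) → not (not A ∨ not C)): 0.6 ≤ 1, so result = 1
not ((not not not (not B → not not C) ∨ B) → not (not A ∨ not C)): Gödel ¬ of 1 = 0 (operand ≠ 0)
not A: Gödel ¬ of 0.8 = 0 (operand ≠ 0)
not A: Gödel ¬ of 0.8 = 0 (operand ≠ 0)
(not A ∨ not A) = max(0, 0) = 0
(not ((not not not (not B → not not C) ∨ B) → not (not A ∨ not C)) ∧ (not A ∨ not A)) = min(0, 0) = 0
not (not ((not not not (not B → not not C) ∨ B) → not (not A ∨ not C)) ∧ (not A ∨ not A)): Gödel ¬ of 0 = 1 (operand is 0)

1.00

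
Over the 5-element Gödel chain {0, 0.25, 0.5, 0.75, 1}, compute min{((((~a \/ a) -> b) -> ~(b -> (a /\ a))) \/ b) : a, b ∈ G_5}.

The minimum is attained at a = 0.25, b = 0.25:
  ~a: Gödel ¬ of 0.25 = 0 (operand ≠ 0)
  (~a \/ a) = max(0, 0.25) = 0.25
  ((~a \/ a) -> b): 0.25 ≤ 0.25, so result = 1
  (a /\ a) = min(0.25, 0.25) = 0.25
  (b -> (a /\ a)): 0.25 ≤ 0.25, so result = 1
  ~(b -> (a /\ a)): Gödel ¬ of 1 = 0 (operand ≠ 0)
  (((~a \/ a) -> b) -> ~(b -> (a /\ a))): 1 > 0, so result = 0
  ((((~a \/ a) -> b) -> ~(b -> (a /\ a))) \/ b) = max(0, 0.25) = 0.25
Checking all 25 assignments confirms none give a value below 0.25.

0.25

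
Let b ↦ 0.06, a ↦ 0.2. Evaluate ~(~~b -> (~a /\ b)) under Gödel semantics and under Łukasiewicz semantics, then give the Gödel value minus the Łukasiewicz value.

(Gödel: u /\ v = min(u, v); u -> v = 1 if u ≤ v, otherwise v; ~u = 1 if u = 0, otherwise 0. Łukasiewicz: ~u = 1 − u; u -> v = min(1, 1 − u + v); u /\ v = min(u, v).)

1.00

Gödel evaluation:
  ~b: Gödel ¬ of 0.06 = 0 (operand ≠ 0)
  ~~b: Gödel ¬ of 0 = 1 (operand is 0)
  ~a: Gödel ¬ of 0.2 = 0 (operand ≠ 0)
  (~a /\ b) = min(0, 0.06) = 0
  (~~b -> (~a /\ b)): 1 > 0, so result = 0
  ~(~~b -> (~a /\ b)): Gödel ¬ of 0 = 1 (operand is 0)
  Gödel value = 1
Łukasiewicz evaluation:
  ~b: Łukasiewicz ¬ gives 1 − 0.06 = 0.94
  ~~b: Łukasiewicz ¬ gives 1 − 0.94 = 0.06
  ~a: Łukasiewicz ¬ gives 1 − 0.2 = 0.8
  (~a /\ b) = min(0.8, 0.06) = 0.06
  (~~b -> (~a /\ b)): min(1, 1 − 0.06 + 0.06) = 1
  ~(~~b -> (~a /\ b)): Łukasiewicz ¬ gives 1 − 1 = 0
  Łukasiewicz value = 0
Difference: 1 − 0 = 1.00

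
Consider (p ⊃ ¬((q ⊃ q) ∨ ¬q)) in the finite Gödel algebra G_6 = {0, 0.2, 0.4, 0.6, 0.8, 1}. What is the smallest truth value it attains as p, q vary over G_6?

0.00

The minimum is attained at p = 0.2, q = 0:
  (q ⊃ q): 0 ≤ 0, so result = 1
  ¬q: Gödel ¬ of 0 = 1 (operand is 0)
  ((q ⊃ q) ∨ ¬q) = max(1, 1) = 1
  ¬((q ⊃ q) ∨ ¬q): Gödel ¬ of 1 = 0 (operand ≠ 0)
  (p ⊃ ¬((q ⊃ q) ∨ ¬q)): 0.2 > 0, so result = 0
Checking all 36 assignments confirms none give a value below 0.00.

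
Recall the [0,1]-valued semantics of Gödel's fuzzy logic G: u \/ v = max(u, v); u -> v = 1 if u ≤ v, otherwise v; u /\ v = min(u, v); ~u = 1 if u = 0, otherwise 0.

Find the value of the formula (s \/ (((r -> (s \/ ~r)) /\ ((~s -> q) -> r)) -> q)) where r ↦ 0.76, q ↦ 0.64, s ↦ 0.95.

~r: Gödel ¬ of 0.76 = 0 (operand ≠ 0)
(s \/ ~r) = max(0.95, 0) = 0.95
(r -> (s \/ ~r)): 0.76 ≤ 0.95, so result = 1
~s: Gödel ¬ of 0.95 = 0 (operand ≠ 0)
(~s -> q): 0 ≤ 0.64, so result = 1
((~s -> q) -> r): 1 > 0.76, so result = 0.76
((r -> (s \/ ~r)) /\ ((~s -> q) -> r)) = min(1, 0.76) = 0.76
(((r -> (s \/ ~r)) /\ ((~s -> q) -> r)) -> q): 0.76 > 0.64, so result = 0.64
(s \/ (((r -> (s \/ ~r)) /\ ((~s -> q) -> r)) -> q)) = max(0.95, 0.64) = 0.95

0.95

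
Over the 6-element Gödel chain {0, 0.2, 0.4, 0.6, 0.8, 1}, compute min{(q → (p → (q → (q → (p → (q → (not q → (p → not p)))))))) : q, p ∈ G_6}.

1.00

Every assignment gives 1. For instance at q = 0, p = 0:
  not q: Gödel ¬ of 0 = 1 (operand is 0)
  not p: Gödel ¬ of 0 = 1 (operand is 0)
  (p → not p): 0 ≤ 1, so result = 1
  (not q → (p → not p)): 1 ≤ 1, so result = 1
  (q → (not q → (p → not p))): 0 ≤ 1, so result = 1
  (p → (q → (not q → (p → not p)))): 0 ≤ 1, so result = 1
  (q → (p → (q → (not q → (p → not p))))): 0 ≤ 1, so result = 1
  (q → (q → (p → (q → (not q → (p → not p)))))): 0 ≤ 1, so result = 1
  (p → (q → (q → (p → (q → (not q → (p → not p))))))): 0 ≤ 1, so result = 1
  (q → (p → (q → (q → (p → (q → (not q → (p → not p)))))))): 0 ≤ 1, so result = 1
All 36 assignments give value 1 — the formula is a G_6-tautology.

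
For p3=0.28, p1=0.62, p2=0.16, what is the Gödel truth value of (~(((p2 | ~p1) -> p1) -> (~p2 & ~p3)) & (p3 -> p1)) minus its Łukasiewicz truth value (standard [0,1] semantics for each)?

Gödel evaluation:
  ~p1: Gödel ¬ of 0.62 = 0 (operand ≠ 0)
  (p2 | ~p1) = max(0.16, 0) = 0.16
  ((p2 | ~p1) -> p1): 0.16 ≤ 0.62, so result = 1
  ~p2: Gödel ¬ of 0.16 = 0 (operand ≠ 0)
  ~p3: Gödel ¬ of 0.28 = 0 (operand ≠ 0)
  (~p2 & ~p3) = min(0, 0) = 0
  (((p2 | ~p1) -> p1) -> (~p2 & ~p3)): 1 > 0, so result = 0
  ~(((p2 | ~p1) -> p1) -> (~p2 & ~p3)): Gödel ¬ of 0 = 1 (operand is 0)
  (p3 -> p1): 0.28 ≤ 0.62, so result = 1
  (~(((p2 | ~p1) -> p1) -> (~p2 & ~p3)) & (p3 -> p1)) = min(1, 1) = 1
  Gödel value = 1
Łukasiewicz evaluation:
  ~p1: Łukasiewicz ¬ gives 1 − 0.62 = 0.38
  (p2 | ~p1) = max(0.16, 0.38) = 0.38
  ((p2 | ~p1) -> p1): min(1, 1 − 0.38 + 0.62) = 1
  ~p2: Łukasiewicz ¬ gives 1 − 0.16 = 0.84
  ~p3: Łukasiewicz ¬ gives 1 − 0.28 = 0.72
  (~p2 & ~p3) = min(0.84, 0.72) = 0.72
  (((p2 | ~p1) -> p1) -> (~p2 & ~p3)): min(1, 1 − 1 + 0.72) = 0.72
  ~(((p2 | ~p1) -> p1) -> (~p2 & ~p3)): Łukasiewicz ¬ gives 1 − 0.72 = 0.28
  (p3 -> p1): min(1, 1 − 0.28 + 0.62) = 1
  (~(((p2 | ~p1) -> p1) -> (~p2 & ~p3)) & (p3 -> p1)) = min(0.28, 1) = 0.28
  Łukasiewicz value = 0.28
Difference: 1 − 0.28 = 0.72

0.72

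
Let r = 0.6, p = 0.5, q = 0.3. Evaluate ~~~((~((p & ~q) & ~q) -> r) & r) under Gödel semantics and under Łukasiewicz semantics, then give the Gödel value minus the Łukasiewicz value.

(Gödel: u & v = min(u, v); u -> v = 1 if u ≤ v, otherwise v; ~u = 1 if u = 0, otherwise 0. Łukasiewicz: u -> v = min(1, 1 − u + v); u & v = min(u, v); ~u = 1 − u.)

Gödel evaluation:
  ~q: Gödel ¬ of 0.3 = 0 (operand ≠ 0)
  (p & ~q) = min(0.5, 0) = 0
  ~q: Gödel ¬ of 0.3 = 0 (operand ≠ 0)
  ((p & ~q) & ~q) = min(0, 0) = 0
  ~((p & ~q) & ~q): Gödel ¬ of 0 = 1 (operand is 0)
  (~((p & ~q) & ~q) -> r): 1 > 0.6, so result = 0.6
  ((~((p & ~q) & ~q) -> r) & r) = min(0.6, 0.6) = 0.6
  ~((~((p & ~q) & ~q) -> r) & r): Gödel ¬ of 0.6 = 0 (operand ≠ 0)
  ~~((~((p & ~q) & ~q) -> r) & r): Gödel ¬ of 0 = 1 (operand is 0)
  ~~~((~((p & ~q) & ~q) -> r) & r): Gödel ¬ of 1 = 0 (operand ≠ 0)
  Gödel value = 0
Łukasiewicz evaluation:
  ~q: Łukasiewicz ¬ gives 1 − 0.3 = 0.7
  (p & ~q) = min(0.5, 0.7) = 0.5
  ~q: Łukasiewicz ¬ gives 1 − 0.3 = 0.7
  ((p & ~q) & ~q) = min(0.5, 0.7) = 0.5
  ~((p & ~q) & ~q): Łukasiewicz ¬ gives 1 − 0.5 = 0.5
  (~((p & ~q) & ~q) -> r): min(1, 1 − 0.5 + 0.6) = 1
  ((~((p & ~q) & ~q) -> r) & r) = min(1, 0.6) = 0.6
  ~((~((p & ~q) & ~q) -> r) & r): Łukasiewicz ¬ gives 1 − 0.6 = 0.4
  ~~((~((p & ~q) & ~q) -> r) & r): Łukasiewicz ¬ gives 1 − 0.4 = 0.6
  ~~~((~((p & ~q) & ~q) -> r) & r): Łukasiewicz ¬ gives 1 − 0.6 = 0.4
  Łukasiewicz value = 0.4
Difference: 0 − 0.4 = -0.40

-0.40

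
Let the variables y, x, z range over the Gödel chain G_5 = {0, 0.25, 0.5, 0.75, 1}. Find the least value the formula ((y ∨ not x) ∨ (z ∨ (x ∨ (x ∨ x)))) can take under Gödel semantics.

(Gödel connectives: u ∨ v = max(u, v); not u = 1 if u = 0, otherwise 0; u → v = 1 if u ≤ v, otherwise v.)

The minimum is attained at y = 0, x = 0.25, z = 0:
  not x: Gödel ¬ of 0.25 = 0 (operand ≠ 0)
  (y ∨ not x) = max(0, 0) = 0
  (x ∨ x) = max(0.25, 0.25) = 0.25
  (x ∨ (x ∨ x)) = max(0.25, 0.25) = 0.25
  (z ∨ (x ∨ (x ∨ x))) = max(0, 0.25) = 0.25
  ((y ∨ not x) ∨ (z ∨ (x ∨ (x ∨ x)))) = max(0, 0.25) = 0.25
Checking all 125 assignments confirms none give a value below 0.25.

0.25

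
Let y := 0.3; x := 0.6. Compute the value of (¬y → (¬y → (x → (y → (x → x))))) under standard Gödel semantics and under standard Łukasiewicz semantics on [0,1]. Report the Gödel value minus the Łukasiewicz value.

Gödel evaluation:
  ¬y: Gödel ¬ of 0.3 = 0 (operand ≠ 0)
  ¬y: Gödel ¬ of 0.3 = 0 (operand ≠ 0)
  (x → x): 0.6 ≤ 0.6, so result = 1
  (y → (x → x)): 0.3 ≤ 1, so result = 1
  (x → (y → (x → x))): 0.6 ≤ 1, so result = 1
  (¬y → (x → (y → (x → x)))): 0 ≤ 1, so result = 1
  (¬y → (¬y → (x → (y → (x → x))))): 0 ≤ 1, so result = 1
  Gödel value = 1
Łukasiewicz evaluation:
  ¬y: Łukasiewicz ¬ gives 1 − 0.3 = 0.7
  ¬y: Łukasiewicz ¬ gives 1 − 0.3 = 0.7
  (x → x): min(1, 1 − 0.6 + 0.6) = 1
  (y → (x → x)): min(1, 1 − 0.3 + 1) = 1
  (x → (y → (x → x))): min(1, 1 − 0.6 + 1) = 1
  (¬y → (x → (y → (x → x)))): min(1, 1 − 0.7 + 1) = 1
  (¬y → (¬y → (x → (y → (x → x))))): min(1, 1 − 0.7 + 1) = 1
  Łukasiewicz value = 1
Difference: 1 − 1 = 0.00

0.00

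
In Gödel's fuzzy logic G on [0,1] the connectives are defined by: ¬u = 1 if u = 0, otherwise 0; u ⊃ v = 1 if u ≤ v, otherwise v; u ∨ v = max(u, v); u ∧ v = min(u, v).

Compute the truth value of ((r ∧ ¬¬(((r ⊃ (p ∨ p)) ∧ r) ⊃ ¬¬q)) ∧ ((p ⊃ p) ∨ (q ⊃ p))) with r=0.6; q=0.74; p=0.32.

0.60

(p ∨ p) = max(0.32, 0.32) = 0.32
(r ⊃ (p ∨ p)): 0.6 > 0.32, so result = 0.32
((r ⊃ (p ∨ p)) ∧ r) = min(0.32, 0.6) = 0.32
¬q: Gödel ¬ of 0.74 = 0 (operand ≠ 0)
¬¬q: Gödel ¬ of 0 = 1 (operand is 0)
(((r ⊃ (p ∨ p)) ∧ r) ⊃ ¬¬q): 0.32 ≤ 1, so result = 1
¬(((r ⊃ (p ∨ p)) ∧ r) ⊃ ¬¬q): Gödel ¬ of 1 = 0 (operand ≠ 0)
¬¬(((r ⊃ (p ∨ p)) ∧ r) ⊃ ¬¬q): Gödel ¬ of 0 = 1 (operand is 0)
(r ∧ ¬¬(((r ⊃ (p ∨ p)) ∧ r) ⊃ ¬¬q)) = min(0.6, 1) = 0.6
(p ⊃ p): 0.32 ≤ 0.32, so result = 1
(q ⊃ p): 0.74 > 0.32, so result = 0.32
((p ⊃ p) ∨ (q ⊃ p)) = max(1, 0.32) = 1
((r ∧ ¬¬(((r ⊃ (p ∨ p)) ∧ r) ⊃ ¬¬q)) ∧ ((p ⊃ p) ∨ (q ⊃ p))) = min(0.6, 1) = 0.6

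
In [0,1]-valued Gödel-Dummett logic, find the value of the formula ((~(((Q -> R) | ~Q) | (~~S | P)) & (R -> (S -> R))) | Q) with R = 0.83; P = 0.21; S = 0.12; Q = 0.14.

0.14

(Q -> R): 0.14 ≤ 0.83, so result = 1
~Q: Gödel ¬ of 0.14 = 0 (operand ≠ 0)
((Q -> R) | ~Q) = max(1, 0) = 1
~S: Gödel ¬ of 0.12 = 0 (operand ≠ 0)
~~S: Gödel ¬ of 0 = 1 (operand is 0)
(~~S | P) = max(1, 0.21) = 1
(((Q -> R) | ~Q) | (~~S | P)) = max(1, 1) = 1
~(((Q -> R) | ~Q) | (~~S | P)): Gödel ¬ of 1 = 0 (operand ≠ 0)
(S -> R): 0.12 ≤ 0.83, so result = 1
(R -> (S -> R)): 0.83 ≤ 1, so result = 1
(~(((Q -> R) | ~Q) | (~~S | P)) & (R -> (S -> R))) = min(0, 1) = 0
((~(((Q -> R) | ~Q) | (~~S | P)) & (R -> (S -> R))) | Q) = max(0, 0.14) = 0.14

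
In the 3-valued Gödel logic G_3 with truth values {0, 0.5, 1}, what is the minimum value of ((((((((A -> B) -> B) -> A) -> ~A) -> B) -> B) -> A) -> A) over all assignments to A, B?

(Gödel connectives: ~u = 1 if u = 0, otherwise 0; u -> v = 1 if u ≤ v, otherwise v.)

The minimum is attained at A = 0.5, B = 0:
  (A -> B): 0.5 > 0, so result = 0
  ((A -> B) -> B): 0 ≤ 0, so result = 1
  (((A -> B) -> B) -> A): 1 > 0.5, so result = 0.5
  ~A: Gödel ¬ of 0.5 = 0 (operand ≠ 0)
  ((((A -> B) -> B) -> A) -> ~A): 0.5 > 0, so result = 0
  (((((A -> B) -> B) -> A) -> ~A) -> B): 0 ≤ 0, so result = 1
  ((((((A -> B) -> B) -> A) -> ~A) -> B) -> B): 1 > 0, so result = 0
  (((((((A -> B) -> B) -> A) -> ~A) -> B) -> B) -> A): 0 ≤ 0.5, so result = 1
  ((((((((A -> B) -> B) -> A) -> ~A) -> B) -> B) -> A) -> A): 1 > 0.5, so result = 0.5
Checking all 9 assignments confirms none give a value below 0.50.

0.50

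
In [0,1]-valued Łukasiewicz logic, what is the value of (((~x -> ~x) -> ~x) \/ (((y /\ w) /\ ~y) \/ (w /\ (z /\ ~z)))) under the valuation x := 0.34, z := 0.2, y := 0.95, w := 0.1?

~x: Łukasiewicz ¬ gives 1 − 0.34 = 0.66
~x: Łukasiewicz ¬ gives 1 − 0.34 = 0.66
(~x -> ~x): min(1, 1 − 0.66 + 0.66) = 1
~x: Łukasiewicz ¬ gives 1 − 0.34 = 0.66
((~x -> ~x) -> ~x): min(1, 1 − 1 + 0.66) = 0.66
(y /\ w) = min(0.95, 0.1) = 0.1
~y: Łukasiewicz ¬ gives 1 − 0.95 = 0.05
((y /\ w) /\ ~y) = min(0.1, 0.05) = 0.05
~z: Łukasiewicz ¬ gives 1 − 0.2 = 0.8
(z /\ ~z) = min(0.2, 0.8) = 0.2
(w /\ (z /\ ~z)) = min(0.1, 0.2) = 0.1
(((y /\ w) /\ ~y) \/ (w /\ (z /\ ~z))) = max(0.05, 0.1) = 0.1
(((~x -> ~x) -> ~x) \/ (((y /\ w) /\ ~y) \/ (w /\ (z /\ ~z)))) = max(0.66, 0.1) = 0.66

0.66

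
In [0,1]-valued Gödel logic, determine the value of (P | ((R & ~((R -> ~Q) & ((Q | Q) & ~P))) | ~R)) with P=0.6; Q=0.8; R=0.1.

~Q: Gödel ¬ of 0.8 = 0 (operand ≠ 0)
(R -> ~Q): 0.1 > 0, so result = 0
(Q | Q) = max(0.8, 0.8) = 0.8
~P: Gödel ¬ of 0.6 = 0 (operand ≠ 0)
((Q | Q) & ~P) = min(0.8, 0) = 0
((R -> ~Q) & ((Q | Q) & ~P)) = min(0, 0) = 0
~((R -> ~Q) & ((Q | Q) & ~P)): Gödel ¬ of 0 = 1 (operand is 0)
(R & ~((R -> ~Q) & ((Q | Q) & ~P))) = min(0.1, 1) = 0.1
~R: Gödel ¬ of 0.1 = 0 (operand ≠ 0)
((R & ~((R -> ~Q) & ((Q | Q) & ~P))) | ~R) = max(0.1, 0) = 0.1
(P | ((R & ~((R -> ~Q) & ((Q | Q) & ~P))) | ~R)) = max(0.6, 0.1) = 0.6

0.60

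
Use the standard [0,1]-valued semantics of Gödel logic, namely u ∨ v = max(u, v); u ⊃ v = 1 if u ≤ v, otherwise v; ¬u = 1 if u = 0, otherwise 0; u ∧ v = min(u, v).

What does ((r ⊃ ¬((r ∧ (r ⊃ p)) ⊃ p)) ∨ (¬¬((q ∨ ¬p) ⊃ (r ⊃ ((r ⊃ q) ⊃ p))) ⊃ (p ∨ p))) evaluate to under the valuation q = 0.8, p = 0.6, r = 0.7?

(r ⊃ p): 0.7 > 0.6, so result = 0.6
(r ∧ (r ⊃ p)) = min(0.7, 0.6) = 0.6
((r ∧ (r ⊃ p)) ⊃ p): 0.6 ≤ 0.6, so result = 1
¬((r ∧ (r ⊃ p)) ⊃ p): Gödel ¬ of 1 = 0 (operand ≠ 0)
(r ⊃ ¬((r ∧ (r ⊃ p)) ⊃ p)): 0.7 > 0, so result = 0
¬p: Gödel ¬ of 0.6 = 0 (operand ≠ 0)
(q ∨ ¬p) = max(0.8, 0) = 0.8
(r ⊃ q): 0.7 ≤ 0.8, so result = 1
((r ⊃ q) ⊃ p): 1 > 0.6, so result = 0.6
(r ⊃ ((r ⊃ q) ⊃ p)): 0.7 > 0.6, so result = 0.6
((q ∨ ¬p) ⊃ (r ⊃ ((r ⊃ q) ⊃ p))): 0.8 > 0.6, so result = 0.6
¬((q ∨ ¬p) ⊃ (r ⊃ ((r ⊃ q) ⊃ p))): Gödel ¬ of 0.6 = 0 (operand ≠ 0)
¬¬((q ∨ ¬p) ⊃ (r ⊃ ((r ⊃ q) ⊃ p))): Gödel ¬ of 0 = 1 (operand is 0)
(p ∨ p) = max(0.6, 0.6) = 0.6
(¬¬((q ∨ ¬p) ⊃ (r ⊃ ((r ⊃ q) ⊃ p))) ⊃ (p ∨ p)): 1 > 0.6, so result = 0.6
((r ⊃ ¬((r ∧ (r ⊃ p)) ⊃ p)) ∨ (¬¬((q ∨ ¬p) ⊃ (r ⊃ ((r ⊃ q) ⊃ p))) ⊃ (p ∨ p))) = max(0, 0.6) = 0.6

0.60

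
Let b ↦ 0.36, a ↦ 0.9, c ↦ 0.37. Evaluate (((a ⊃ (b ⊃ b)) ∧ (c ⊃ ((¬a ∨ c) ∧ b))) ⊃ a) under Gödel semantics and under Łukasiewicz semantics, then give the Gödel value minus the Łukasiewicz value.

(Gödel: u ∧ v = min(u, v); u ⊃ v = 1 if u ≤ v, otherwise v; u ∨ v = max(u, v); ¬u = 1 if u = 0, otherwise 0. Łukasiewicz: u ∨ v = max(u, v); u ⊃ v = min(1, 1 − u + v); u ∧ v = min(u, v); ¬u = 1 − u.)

0.09

Gödel evaluation:
  (b ⊃ b): 0.36 ≤ 0.36, so result = 1
  (a ⊃ (b ⊃ b)): 0.9 ≤ 1, so result = 1
  ¬a: Gödel ¬ of 0.9 = 0 (operand ≠ 0)
  (¬a ∨ c) = max(0, 0.37) = 0.37
  ((¬a ∨ c) ∧ b) = min(0.37, 0.36) = 0.36
  (c ⊃ ((¬a ∨ c) ∧ b)): 0.37 > 0.36, so result = 0.36
  ((a ⊃ (b ⊃ b)) ∧ (c ⊃ ((¬a ∨ c) ∧ b))) = min(1, 0.36) = 0.36
  (((a ⊃ (b ⊃ b)) ∧ (c ⊃ ((¬a ∨ c) ∧ b))) ⊃ a): 0.36 ≤ 0.9, so result = 1
  Gödel value = 1
Łukasiewicz evaluation:
  (b ⊃ b): min(1, 1 − 0.36 + 0.36) = 1
  (a ⊃ (b ⊃ b)): min(1, 1 − 0.9 + 1) = 1
  ¬a: Łukasiewicz ¬ gives 1 − 0.9 = 0.1
  (¬a ∨ c) = max(0.1, 0.37) = 0.37
  ((¬a ∨ c) ∧ b) = min(0.37, 0.36) = 0.36
  (c ⊃ ((¬a ∨ c) ∧ b)): min(1, 1 − 0.37 + 0.36) = 0.99
  ((a ⊃ (b ⊃ b)) ∧ (c ⊃ ((¬a ∨ c) ∧ b))) = min(1, 0.99) = 0.99
  (((a ⊃ (b ⊃ b)) ∧ (c ⊃ ((¬a ∨ c) ∧ b))) ⊃ a): min(1, 1 − 0.99 + 0.9) = 0.91
  Łukasiewicz value = 0.91
Difference: 1 − 0.91 = 0.09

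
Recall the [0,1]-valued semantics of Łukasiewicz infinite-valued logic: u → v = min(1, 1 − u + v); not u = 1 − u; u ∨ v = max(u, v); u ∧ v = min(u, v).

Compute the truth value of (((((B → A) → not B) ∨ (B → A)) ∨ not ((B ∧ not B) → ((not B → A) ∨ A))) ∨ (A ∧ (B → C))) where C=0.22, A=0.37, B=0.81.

(B → A): min(1, 1 − 0.81 + 0.37) = 0.56
not B: Łukasiewicz ¬ gives 1 − 0.81 = 0.19
((B → A) → not B): min(1, 1 − 0.56 + 0.19) = 0.63
(B → A): min(1, 1 − 0.81 + 0.37) = 0.56
(((B → A) → not B) ∨ (B → A)) = max(0.63, 0.56) = 0.63
not B: Łukasiewicz ¬ gives 1 − 0.81 = 0.19
(B ∧ not B) = min(0.81, 0.19) = 0.19
not B: Łukasiewicz ¬ gives 1 − 0.81 = 0.19
(not B → A): min(1, 1 − 0.19 + 0.37) = 1
((not B → A) ∨ A) = max(1, 0.37) = 1
((B ∧ not B) → ((not B → A) ∨ A)): min(1, 1 − 0.19 + 1) = 1
not ((B ∧ not B) → ((not B → A) ∨ A)): Łukasiewicz ¬ gives 1 − 1 = 0
((((B → A) → not B) ∨ (B → A)) ∨ not ((B ∧ not B) → ((not B → A) ∨ A))) = max(0.63, 0) = 0.63
(B → C): min(1, 1 − 0.81 + 0.22) = 0.41
(A ∧ (B → C)) = min(0.37, 0.41) = 0.37
(((((B → A) → not B) ∨ (B → A)) ∨ not ((B ∧ not B) → ((not B → A) ∨ A))) ∨ (A ∧ (B → C))) = max(0.63, 0.37) = 0.63

0.63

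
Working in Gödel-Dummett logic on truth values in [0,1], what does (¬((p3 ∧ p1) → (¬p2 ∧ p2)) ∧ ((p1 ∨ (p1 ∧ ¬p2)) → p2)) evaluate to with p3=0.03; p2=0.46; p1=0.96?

(p3 ∧ p1) = min(0.03, 0.96) = 0.03
¬p2: Gödel ¬ of 0.46 = 0 (operand ≠ 0)
(¬p2 ∧ p2) = min(0, 0.46) = 0
((p3 ∧ p1) → (¬p2 ∧ p2)): 0.03 > 0, so result = 0
¬((p3 ∧ p1) → (¬p2 ∧ p2)): Gödel ¬ of 0 = 1 (operand is 0)
¬p2: Gödel ¬ of 0.46 = 0 (operand ≠ 0)
(p1 ∧ ¬p2) = min(0.96, 0) = 0
(p1 ∨ (p1 ∧ ¬p2)) = max(0.96, 0) = 0.96
((p1 ∨ (p1 ∧ ¬p2)) → p2): 0.96 > 0.46, so result = 0.46
(¬((p3 ∧ p1) → (¬p2 ∧ p2)) ∧ ((p1 ∨ (p1 ∧ ¬p2)) → p2)) = min(1, 0.46) = 0.46

0.46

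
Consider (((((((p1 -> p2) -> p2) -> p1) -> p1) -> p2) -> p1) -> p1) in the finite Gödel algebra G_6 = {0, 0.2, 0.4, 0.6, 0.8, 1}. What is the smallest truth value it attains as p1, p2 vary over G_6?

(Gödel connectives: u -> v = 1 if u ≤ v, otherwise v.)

0.20

The minimum is attained at p1 = 0.2, p2 = 0:
  (p1 -> p2): 0.2 > 0, so result = 0
  ((p1 -> p2) -> p2): 0 ≤ 0, so result = 1
  (((p1 -> p2) -> p2) -> p1): 1 > 0.2, so result = 0.2
  ((((p1 -> p2) -> p2) -> p1) -> p1): 0.2 ≤ 0.2, so result = 1
  (((((p1 -> p2) -> p2) -> p1) -> p1) -> p2): 1 > 0, so result = 0
  ((((((p1 -> p2) -> p2) -> p1) -> p1) -> p2) -> p1): 0 ≤ 0.2, so result = 1
  (((((((p1 -> p2) -> p2) -> p1) -> p1) -> p2) -> p1) -> p1): 1 > 0.2, so result = 0.2
Checking all 36 assignments confirms none give a value below 0.20.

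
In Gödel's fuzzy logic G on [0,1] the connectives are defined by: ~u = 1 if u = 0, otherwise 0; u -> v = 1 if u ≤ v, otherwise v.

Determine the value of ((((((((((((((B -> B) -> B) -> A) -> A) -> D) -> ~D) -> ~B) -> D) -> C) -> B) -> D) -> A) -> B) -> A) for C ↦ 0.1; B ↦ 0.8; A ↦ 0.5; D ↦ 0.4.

0.50

(B -> B): 0.8 ≤ 0.8, so result = 1
((B -> B) -> B): 1 > 0.8, so result = 0.8
(((B -> B) -> B) -> A): 0.8 > 0.5, so result = 0.5
((((B -> B) -> B) -> A) -> A): 0.5 ≤ 0.5, so result = 1
(((((B -> B) -> B) -> A) -> A) -> D): 1 > 0.4, so result = 0.4
~D: Gödel ¬ of 0.4 = 0 (operand ≠ 0)
((((((B -> B) -> B) -> A) -> A) -> D) -> ~D): 0.4 > 0, so result = 0
~B: Gödel ¬ of 0.8 = 0 (operand ≠ 0)
(((((((B -> B) -> B) -> A) -> A) -> D) -> ~D) -> ~B): 0 ≤ 0, so result = 1
((((((((B -> B) -> B) -> A) -> A) -> D) -> ~D) -> ~B) -> D): 1 > 0.4, so result = 0.4
(((((((((B -> B) -> B) -> A) -> A) -> D) -> ~D) -> ~B) -> D) -> C): 0.4 > 0.1, so result = 0.1
((((((((((B -> B) -> B) -> A) -> A) -> D) -> ~D) -> ~B) -> D) -> C) -> B): 0.1 ≤ 0.8, so result = 1
(((((((((((B -> B) -> B) -> A) -> A) -> D) -> ~D) -> ~B) -> D) -> C) -> B) -> D): 1 > 0.4, so result = 0.4
((((((((((((B -> B) -> B) -> A) -> A) -> D) -> ~D) -> ~B) -> D) -> C) -> B) -> D) -> A): 0.4 ≤ 0.5, so result = 1
(((((((((((((B -> B) -> B) -> A) -> A) -> D) -> ~D) -> ~B) -> D) -> C) -> B) -> D) -> A) -> B): 1 > 0.8, so result = 0.8
((((((((((((((B -> B) -> B) -> A) -> A) -> D) -> ~D) -> ~B) -> D) -> C) -> B) -> D) -> A) -> B) -> A): 0.8 > 0.5, so result = 0.5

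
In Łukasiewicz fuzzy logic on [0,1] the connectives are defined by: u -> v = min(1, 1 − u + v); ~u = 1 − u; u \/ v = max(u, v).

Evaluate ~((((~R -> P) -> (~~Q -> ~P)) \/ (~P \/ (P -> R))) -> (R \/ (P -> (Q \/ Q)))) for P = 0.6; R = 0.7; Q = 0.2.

0.30

~R: Łukasiewicz ¬ gives 1 − 0.7 = 0.3
(~R -> P): min(1, 1 − 0.3 + 0.6) = 1
~Q: Łukasiewicz ¬ gives 1 − 0.2 = 0.8
~~Q: Łukasiewicz ¬ gives 1 − 0.8 = 0.2
~P: Łukasiewicz ¬ gives 1 − 0.6 = 0.4
(~~Q -> ~P): min(1, 1 − 0.2 + 0.4) = 1
((~R -> P) -> (~~Q -> ~P)): min(1, 1 − 1 + 1) = 1
~P: Łukasiewicz ¬ gives 1 − 0.6 = 0.4
(P -> R): min(1, 1 − 0.6 + 0.7) = 1
(~P \/ (P -> R)) = max(0.4, 1) = 1
(((~R -> P) -> (~~Q -> ~P)) \/ (~P \/ (P -> R))) = max(1, 1) = 1
(Q \/ Q) = max(0.2, 0.2) = 0.2
(P -> (Q \/ Q)): min(1, 1 − 0.6 + 0.2) = 0.6
(R \/ (P -> (Q \/ Q))) = max(0.7, 0.6) = 0.7
((((~R -> P) -> (~~Q -> ~P)) \/ (~P \/ (P -> R))) -> (R \/ (P -> (Q \/ Q)))): min(1, 1 − 1 + 0.7) = 0.7
~((((~R -> P) -> (~~Q -> ~P)) \/ (~P \/ (P -> R))) -> (R \/ (P -> (Q \/ Q)))): Łukasiewicz ¬ gives 1 − 0.7 = 0.3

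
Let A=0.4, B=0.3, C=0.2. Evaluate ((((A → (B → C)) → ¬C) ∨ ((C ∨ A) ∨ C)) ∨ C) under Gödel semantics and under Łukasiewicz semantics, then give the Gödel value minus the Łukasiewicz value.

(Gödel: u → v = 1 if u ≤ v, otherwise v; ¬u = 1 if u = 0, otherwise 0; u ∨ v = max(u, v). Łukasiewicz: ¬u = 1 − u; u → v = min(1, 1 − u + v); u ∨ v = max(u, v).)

-0.40

Gödel evaluation:
  (B → C): 0.3 > 0.2, so result = 0.2
  (A → (B → C)): 0.4 > 0.2, so result = 0.2
  ¬C: Gödel ¬ of 0.2 = 0 (operand ≠ 0)
  ((A → (B → C)) → ¬C): 0.2 > 0, so result = 0
  (C ∨ A) = max(0.2, 0.4) = 0.4
  ((C ∨ A) ∨ C) = max(0.4, 0.2) = 0.4
  (((A → (B → C)) → ¬C) ∨ ((C ∨ A) ∨ C)) = max(0, 0.4) = 0.4
  ((((A → (B → C)) → ¬C) ∨ ((C ∨ A) ∨ C)) ∨ C) = max(0.4, 0.2) = 0.4
  Gödel value = 0.4
Łukasiewicz evaluation:
  (B → C): min(1, 1 − 0.3 + 0.2) = 0.9
  (A → (B → C)): min(1, 1 − 0.4 + 0.9) = 1
  ¬C: Łukasiewicz ¬ gives 1 − 0.2 = 0.8
  ((A → (B → C)) → ¬C): min(1, 1 − 1 + 0.8) = 0.8
  (C ∨ A) = max(0.2, 0.4) = 0.4
  ((C ∨ A) ∨ C) = max(0.4, 0.2) = 0.4
  (((A → (B → C)) → ¬C) ∨ ((C ∨ A) ∨ C)) = max(0.8, 0.4) = 0.8
  ((((A → (B → C)) → ¬C) ∨ ((C ∨ A) ∨ C)) ∨ C) = max(0.8, 0.2) = 0.8
  Łukasiewicz value = 0.8
Difference: 0.4 − 0.8 = -0.40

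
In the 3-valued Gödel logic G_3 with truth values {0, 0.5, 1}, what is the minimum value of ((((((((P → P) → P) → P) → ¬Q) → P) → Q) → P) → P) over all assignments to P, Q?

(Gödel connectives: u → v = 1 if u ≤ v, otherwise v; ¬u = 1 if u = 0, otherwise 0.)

0.50

The minimum is attained at P = 0.5, Q = 0:
  (P → P): 0.5 ≤ 0.5, so result = 1
  ((P → P) → P): 1 > 0.5, so result = 0.5
  (((P → P) → P) → P): 0.5 ≤ 0.5, so result = 1
  ¬Q: Gödel ¬ of 0 = 1 (operand is 0)
  ((((P → P) → P) → P) → ¬Q): 1 ≤ 1, so result = 1
  (((((P → P) → P) → P) → ¬Q) → P): 1 > 0.5, so result = 0.5
  ((((((P → P) → P) → P) → ¬Q) → P) → Q): 0.5 > 0, so result = 0
  (((((((P → P) → P) → P) → ¬Q) → P) → Q) → P): 0 ≤ 0.5, so result = 1
  ((((((((P → P) → P) → P) → ¬Q) → P) → Q) → P) → P): 1 > 0.5, so result = 0.5
Checking all 9 assignments confirms none give a value below 0.50.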